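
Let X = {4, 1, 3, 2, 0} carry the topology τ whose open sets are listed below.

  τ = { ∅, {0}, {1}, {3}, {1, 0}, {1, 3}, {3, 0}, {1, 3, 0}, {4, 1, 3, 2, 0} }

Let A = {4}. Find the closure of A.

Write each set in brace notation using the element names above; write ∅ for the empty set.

closure: X∖int(X∖A) = X∖{1, 3, 0} = {4, 2}

{4, 2}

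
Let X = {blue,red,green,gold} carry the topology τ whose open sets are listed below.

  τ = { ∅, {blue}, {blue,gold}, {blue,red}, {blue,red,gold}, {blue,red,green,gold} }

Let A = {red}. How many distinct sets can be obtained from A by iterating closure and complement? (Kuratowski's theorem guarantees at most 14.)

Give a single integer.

6

cl via duality: int({blue,green,gold}) = {blue,gold}, so X∖{blue,gold} = {red,green}
Write k for closure, c for complement:
  1. A     = {red}
  2. kA    = {red,green}
  3. cA    = {blue,green,gold}
  4. ckA   = {blue,gold}
  5. kcA   = {blue,red,green,gold}
  6. ckcA  = ∅
applying k or c yields no new set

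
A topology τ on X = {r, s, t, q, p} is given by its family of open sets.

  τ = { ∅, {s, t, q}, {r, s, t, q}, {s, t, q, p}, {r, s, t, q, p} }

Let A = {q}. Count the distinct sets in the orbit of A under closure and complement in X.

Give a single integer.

complement {r, s, t, p}; its interior ∅; cl(A) = X∖∅ = {r, s, t, q, p}
With k = closure, c = complement:
  1. A     = {q}
  2. kA    = {r, s, t, q, p}
  3. cA    = {r, s, t, p}
  4. ckA   = ∅
k, c of each give nothing new

4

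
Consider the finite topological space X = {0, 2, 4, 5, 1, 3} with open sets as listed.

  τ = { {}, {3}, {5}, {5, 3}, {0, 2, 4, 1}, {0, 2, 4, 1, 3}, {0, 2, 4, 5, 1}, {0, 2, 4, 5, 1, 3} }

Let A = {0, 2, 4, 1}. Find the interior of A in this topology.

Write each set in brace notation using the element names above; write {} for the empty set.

open subsets of A: {}, {0, 2, 4, 1}; so int(A) = {0, 2, 4, 1}

{0, 2, 4, 1}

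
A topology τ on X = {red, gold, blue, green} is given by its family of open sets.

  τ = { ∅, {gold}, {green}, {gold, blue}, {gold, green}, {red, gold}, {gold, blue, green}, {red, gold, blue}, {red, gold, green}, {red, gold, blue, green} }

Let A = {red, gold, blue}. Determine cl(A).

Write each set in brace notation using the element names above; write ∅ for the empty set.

cl via duality: int({green}) = {green}, so X∖{green} = {red, gold, blue}

{red, gold, blue}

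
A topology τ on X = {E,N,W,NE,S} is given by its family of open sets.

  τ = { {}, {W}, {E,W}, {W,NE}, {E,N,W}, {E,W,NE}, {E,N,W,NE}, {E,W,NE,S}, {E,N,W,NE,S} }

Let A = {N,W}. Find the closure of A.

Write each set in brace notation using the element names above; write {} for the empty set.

closure: X∖int(X∖A) = X∖{} = {E,N,W,NE,S}

{E,N,W,NE,S}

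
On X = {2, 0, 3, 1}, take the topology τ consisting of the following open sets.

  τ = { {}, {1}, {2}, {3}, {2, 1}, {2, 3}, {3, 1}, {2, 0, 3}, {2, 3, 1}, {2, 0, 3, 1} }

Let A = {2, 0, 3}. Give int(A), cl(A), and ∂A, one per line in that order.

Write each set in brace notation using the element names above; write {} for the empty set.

interior: largest open inside A is {2, 0, 3} (from {}, {2}, {3}, {2, 3}, {2, 0, 3})
cl via duality: int({1}) = {1}, so X∖{1} = {2, 0, 3}
cl∖int = {}

int(A) = {2, 0, 3}
cl(A)  = {2, 0, 3}
∂A     = {}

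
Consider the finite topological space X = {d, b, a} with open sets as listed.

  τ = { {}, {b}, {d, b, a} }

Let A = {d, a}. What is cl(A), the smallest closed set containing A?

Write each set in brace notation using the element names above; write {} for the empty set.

cl via duality: int({b}) = {b}, so X∖{b} = {d, a}

{d, a}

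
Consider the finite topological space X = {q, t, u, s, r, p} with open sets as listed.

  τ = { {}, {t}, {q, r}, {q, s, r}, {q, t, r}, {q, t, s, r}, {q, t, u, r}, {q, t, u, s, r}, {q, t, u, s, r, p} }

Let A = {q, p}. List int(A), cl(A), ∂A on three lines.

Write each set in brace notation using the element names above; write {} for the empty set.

U open, U⊆A: {}. int(A) = ⋃ = {}
X∖A={t, u, s, r}, int(X∖A)={t}, hence cl(A)={q, u, s, r, p}
∂A: remove int from cl → {q, u, s, r, p}

int(A) = {}
cl(A)  = {q, u, s, r, p}
∂A     = {q, u, s, r, p}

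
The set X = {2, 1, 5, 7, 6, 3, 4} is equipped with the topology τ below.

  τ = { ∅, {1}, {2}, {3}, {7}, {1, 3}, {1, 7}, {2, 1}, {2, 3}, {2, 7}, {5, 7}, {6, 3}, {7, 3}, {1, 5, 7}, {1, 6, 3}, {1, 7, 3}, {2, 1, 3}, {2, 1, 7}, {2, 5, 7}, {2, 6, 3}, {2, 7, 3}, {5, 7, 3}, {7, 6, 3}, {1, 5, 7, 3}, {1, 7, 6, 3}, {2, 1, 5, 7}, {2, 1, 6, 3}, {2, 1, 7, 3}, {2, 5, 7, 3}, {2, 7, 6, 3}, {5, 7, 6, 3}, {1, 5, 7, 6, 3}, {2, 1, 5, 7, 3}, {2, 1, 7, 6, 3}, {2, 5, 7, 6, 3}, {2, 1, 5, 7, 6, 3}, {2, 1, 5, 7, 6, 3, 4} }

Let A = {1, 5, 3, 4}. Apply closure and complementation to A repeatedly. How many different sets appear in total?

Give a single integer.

10

X∖A={2, 7, 6}, int(X∖A)={2, 7}, hence cl(A)={1, 5, 6, 3, 4}
Orbit (k=closure, c=complement):
  1. A     = {1, 5, 3, 4}
  2. kA    = {1, 5, 6, 3, 4}
  3. cA    = {2, 7, 6}
  4. ckA   = {2, 7}
  5. kcA   = {2, 5, 7, 6, 4}
  6. kckA  = {2, 5, 7, 4}
  7. ckcA  = {1, 3}
  8. ckckA = {1, 6, 3}
  9. kckcA = {1, 6, 3, 4}
  10. ckckcA = {2, 5, 7}
(closed under both — stop)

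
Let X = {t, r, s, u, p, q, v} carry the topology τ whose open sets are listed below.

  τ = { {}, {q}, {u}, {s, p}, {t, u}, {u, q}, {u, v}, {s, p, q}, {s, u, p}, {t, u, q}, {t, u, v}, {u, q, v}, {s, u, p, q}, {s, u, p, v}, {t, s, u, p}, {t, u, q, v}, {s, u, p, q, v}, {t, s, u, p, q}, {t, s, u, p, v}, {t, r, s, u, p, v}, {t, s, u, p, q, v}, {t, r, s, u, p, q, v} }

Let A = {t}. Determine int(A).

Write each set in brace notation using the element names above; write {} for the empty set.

open subsets of A: {}; so int(A) = {}

{}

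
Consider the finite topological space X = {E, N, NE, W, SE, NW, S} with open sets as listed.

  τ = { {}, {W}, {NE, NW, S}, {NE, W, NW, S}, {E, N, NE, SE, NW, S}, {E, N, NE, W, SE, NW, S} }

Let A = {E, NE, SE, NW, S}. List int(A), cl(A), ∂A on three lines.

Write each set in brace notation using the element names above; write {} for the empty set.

open subsets of A: {}, {NE, NW, S}; so int(A) = {NE, NW, S}
closure: X∖int(X∖A) = X∖{W} = {E, N, NE, SE, NW, S}
∂A = {E, N, NE, SE, NW, S} minus {NE, NW, S} = {E, N, SE}

int(A) = {NE, NW, S}
cl(A)  = {E, N, NE, SE, NW, S}
∂A     = {E, N, SE}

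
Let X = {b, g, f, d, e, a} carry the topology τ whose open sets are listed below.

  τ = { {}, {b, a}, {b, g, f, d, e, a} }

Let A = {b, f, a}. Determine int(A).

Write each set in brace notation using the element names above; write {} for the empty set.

{b, a}

interior: largest open inside A is {b, a} (from {}, {b, a})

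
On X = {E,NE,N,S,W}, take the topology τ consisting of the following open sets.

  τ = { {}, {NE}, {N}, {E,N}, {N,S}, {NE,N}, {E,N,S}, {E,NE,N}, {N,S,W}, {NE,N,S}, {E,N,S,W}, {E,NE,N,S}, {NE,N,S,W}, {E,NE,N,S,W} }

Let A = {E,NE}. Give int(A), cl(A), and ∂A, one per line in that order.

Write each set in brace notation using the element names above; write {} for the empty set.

interior: largest open inside A is {NE} (from {}, {NE})
cl via duality: int({N,S,W}) = {N,S,W}, so X∖{N,S,W} = {E,NE}
cl∖int = {E}

int(A) = {NE}
cl(A)  = {E,NE}
∂A     = {E}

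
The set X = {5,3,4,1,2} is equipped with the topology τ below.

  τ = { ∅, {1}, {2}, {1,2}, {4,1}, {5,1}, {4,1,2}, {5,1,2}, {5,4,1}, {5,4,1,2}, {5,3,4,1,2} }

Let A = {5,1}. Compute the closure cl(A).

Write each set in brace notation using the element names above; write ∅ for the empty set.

X∖A={3,4,2}, int(X∖A)={2}, hence cl(A)={5,3,4,1}

{5,3,4,1}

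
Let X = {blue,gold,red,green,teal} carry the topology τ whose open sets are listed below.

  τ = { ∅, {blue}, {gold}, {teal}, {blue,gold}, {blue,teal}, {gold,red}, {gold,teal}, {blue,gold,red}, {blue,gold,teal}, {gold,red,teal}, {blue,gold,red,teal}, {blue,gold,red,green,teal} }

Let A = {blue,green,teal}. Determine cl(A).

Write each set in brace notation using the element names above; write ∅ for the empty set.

X∖A={gold,red}, int(X∖A)={gold,red}, hence cl(A)={blue,green,teal}

{blue,green,teal}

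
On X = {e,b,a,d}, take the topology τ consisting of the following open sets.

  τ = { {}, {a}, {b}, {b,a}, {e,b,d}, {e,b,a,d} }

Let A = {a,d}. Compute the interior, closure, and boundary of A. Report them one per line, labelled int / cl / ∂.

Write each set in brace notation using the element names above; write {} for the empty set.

opens ⊆ A: {}, {a}; union → int = {a}
complement {e,b}; its interior {b}; cl(A) = X∖{b} = {e,a,d}
boundary = {e,a,d} ∖ {a} = {e,d}

int(A) = {a}
cl(A)  = {e,a,d}
∂A     = {e,d}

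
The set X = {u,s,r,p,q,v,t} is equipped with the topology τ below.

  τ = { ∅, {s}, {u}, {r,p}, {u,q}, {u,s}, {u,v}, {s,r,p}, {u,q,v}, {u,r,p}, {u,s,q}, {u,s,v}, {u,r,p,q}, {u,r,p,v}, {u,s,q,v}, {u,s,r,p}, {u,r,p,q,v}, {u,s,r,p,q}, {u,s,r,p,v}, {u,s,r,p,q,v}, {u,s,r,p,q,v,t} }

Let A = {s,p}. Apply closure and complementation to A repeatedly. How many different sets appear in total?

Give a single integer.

10

complement {u,r,q,v,t}; its interior {u,q,v}; cl(A) = X∖{u,q,v} = {s,r,p,t}
With k = closure, c = complement:
  1. A     = {s,p}
  2. kA    = {s,r,p,t}
  3. cA    = {u,r,q,v,t}
  4. ckA   = {u,q,v}
  5. kcA   = {u,r,p,q,v,t}
  6. kckA  = {u,q,v,t}
  7. ckcA  = {s}
  8. ckckA = {s,r,p}
  9. kckcA = {s,t}
  10. ckckcA = {u,r,p,q,v}
k, c of each give nothing new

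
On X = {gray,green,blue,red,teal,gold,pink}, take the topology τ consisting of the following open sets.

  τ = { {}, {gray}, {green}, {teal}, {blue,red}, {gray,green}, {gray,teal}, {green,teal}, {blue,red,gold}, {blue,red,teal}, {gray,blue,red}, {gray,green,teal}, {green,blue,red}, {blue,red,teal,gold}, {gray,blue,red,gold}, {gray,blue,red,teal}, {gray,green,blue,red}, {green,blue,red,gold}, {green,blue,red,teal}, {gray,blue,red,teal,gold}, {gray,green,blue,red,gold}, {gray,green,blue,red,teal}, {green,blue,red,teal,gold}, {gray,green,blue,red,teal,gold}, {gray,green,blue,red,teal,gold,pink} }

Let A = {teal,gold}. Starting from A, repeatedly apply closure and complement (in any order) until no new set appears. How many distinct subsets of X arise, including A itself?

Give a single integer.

X∖A={gray,green,blue,red,pink}, int(X∖A)={gray,green,blue,red}, hence cl(A)={teal,gold,pink}
Orbit (k=closure, c=complement):
  1. A     = {teal,gold}
  2. kA    = {teal,gold,pink}
  3. cA    = {gray,green,blue,red,pink}
  4. ckA   = {gray,green,blue,red}
  5. kcA   = {gray,green,blue,red,gold,pink}
  6. ckcA  = {teal}
  7. kckcA = {teal,pink}
  8. ckckcA = {gray,green,blue,red,gold}
(closed under both — stop)

8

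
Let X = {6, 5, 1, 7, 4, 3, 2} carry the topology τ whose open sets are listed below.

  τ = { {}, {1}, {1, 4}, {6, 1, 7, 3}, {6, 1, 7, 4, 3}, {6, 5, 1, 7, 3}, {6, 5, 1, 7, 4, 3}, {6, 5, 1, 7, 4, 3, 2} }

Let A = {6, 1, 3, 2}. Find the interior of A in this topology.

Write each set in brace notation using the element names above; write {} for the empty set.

open subsets of A: {}, {1}; so int(A) = {1}

{1}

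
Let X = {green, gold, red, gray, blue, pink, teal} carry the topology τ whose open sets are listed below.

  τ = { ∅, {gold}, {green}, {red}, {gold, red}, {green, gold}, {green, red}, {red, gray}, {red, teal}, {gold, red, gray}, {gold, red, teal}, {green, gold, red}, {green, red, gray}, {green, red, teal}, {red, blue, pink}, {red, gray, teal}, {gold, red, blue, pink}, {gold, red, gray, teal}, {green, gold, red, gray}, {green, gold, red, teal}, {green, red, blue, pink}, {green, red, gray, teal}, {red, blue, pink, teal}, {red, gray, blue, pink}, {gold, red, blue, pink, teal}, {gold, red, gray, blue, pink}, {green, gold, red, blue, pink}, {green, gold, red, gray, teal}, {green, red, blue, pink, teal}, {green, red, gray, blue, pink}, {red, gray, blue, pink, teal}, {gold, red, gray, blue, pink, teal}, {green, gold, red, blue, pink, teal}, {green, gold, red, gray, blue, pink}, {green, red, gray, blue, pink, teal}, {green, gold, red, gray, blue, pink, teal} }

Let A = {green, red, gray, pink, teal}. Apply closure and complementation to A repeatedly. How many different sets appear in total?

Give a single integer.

6

complement {gold, blue}; its interior {gold}; cl(A) = X∖{gold} = {green, red, gray, blue, pink, teal}
With k = closure, c = complement:
  1. A     = {green, red, gray, pink, teal}
  2. kA    = {green, red, gray, blue, pink, teal}
  3. cA    = {gold, blue}
  4. ckA   = {gold}
  5. kcA   = {gold, blue, pink}
  6. ckcA  = {green, red, gray, teal}
k, c of each give nothing new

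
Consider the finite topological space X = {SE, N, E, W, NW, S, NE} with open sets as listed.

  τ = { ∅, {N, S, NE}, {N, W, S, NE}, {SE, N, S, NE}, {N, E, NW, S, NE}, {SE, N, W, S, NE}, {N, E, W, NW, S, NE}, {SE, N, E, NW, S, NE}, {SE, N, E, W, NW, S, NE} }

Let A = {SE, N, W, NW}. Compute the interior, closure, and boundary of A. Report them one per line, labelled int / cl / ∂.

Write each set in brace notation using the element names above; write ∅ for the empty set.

interior: largest open inside A is ∅ (from ∅)
cl via duality: int({E, S, NE}) = ∅, so X∖∅ = {SE, N, E, W, NW, S, NE}
cl∖int = {SE, N, E, W, NW, S, NE}

int(A) = ∅
cl(A)  = {SE, N, E, W, NW, S, NE}
∂A     = {SE, N, E, W, NW, S, NE}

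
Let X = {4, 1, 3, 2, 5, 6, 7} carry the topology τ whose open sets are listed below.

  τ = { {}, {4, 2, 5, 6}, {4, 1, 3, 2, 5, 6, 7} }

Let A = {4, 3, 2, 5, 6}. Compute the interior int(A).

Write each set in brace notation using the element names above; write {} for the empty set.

{4, 2, 5, 6}

U open, U⊆A: {}, {4, 2, 5, 6}. int(A) = ⋃ = {4, 2, 5, 6}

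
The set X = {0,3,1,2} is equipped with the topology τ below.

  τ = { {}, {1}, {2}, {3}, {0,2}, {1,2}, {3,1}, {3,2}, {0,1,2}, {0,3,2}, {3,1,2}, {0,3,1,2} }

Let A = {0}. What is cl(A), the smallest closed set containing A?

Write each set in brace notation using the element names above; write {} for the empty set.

closure: X∖int(X∖A) = X∖{3,1,2} = {0}

{0}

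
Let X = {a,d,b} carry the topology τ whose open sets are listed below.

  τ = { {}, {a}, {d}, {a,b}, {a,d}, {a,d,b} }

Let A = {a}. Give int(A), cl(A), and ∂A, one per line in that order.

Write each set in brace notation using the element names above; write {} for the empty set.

U open, U⊆A: {}, {a}. int(A) = ⋃ = {a}
X∖A={d,b}, int(X∖A)={d}, hence cl(A)={a,b}
∂A: remove int from cl → {b}

int(A) = {a}
cl(A)  = {a,b}
∂A     = {b}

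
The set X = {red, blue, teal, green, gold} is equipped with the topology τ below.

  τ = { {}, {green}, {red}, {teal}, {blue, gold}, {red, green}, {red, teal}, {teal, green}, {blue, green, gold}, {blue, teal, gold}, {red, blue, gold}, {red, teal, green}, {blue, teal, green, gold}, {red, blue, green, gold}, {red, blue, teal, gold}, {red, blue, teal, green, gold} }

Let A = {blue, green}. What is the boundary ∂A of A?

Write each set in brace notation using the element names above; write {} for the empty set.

{blue, gold}

open subsets of A: {}, {green}; so int(A) = {green}
closure: X∖int(X∖A) = X∖{red, teal} = {blue, green, gold}
∂A = {blue, green, gold} minus {green} = {blue, gold}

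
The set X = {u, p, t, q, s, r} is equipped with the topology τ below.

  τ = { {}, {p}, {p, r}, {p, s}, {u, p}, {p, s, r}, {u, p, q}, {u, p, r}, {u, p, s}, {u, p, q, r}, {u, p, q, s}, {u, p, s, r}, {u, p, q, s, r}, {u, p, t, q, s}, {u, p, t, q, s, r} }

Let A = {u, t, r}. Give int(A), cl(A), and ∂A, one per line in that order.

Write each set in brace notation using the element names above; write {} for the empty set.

int(A) = {}
cl(A)  = {u, t, q, r}
∂A     = {u, t, q, r}

interior: largest open inside A is {} (from {})
cl via duality: int({p, q, s}) = {p, s}, so X∖{p, s} = {u, t, q, r}
cl∖int = {u, t, q, r}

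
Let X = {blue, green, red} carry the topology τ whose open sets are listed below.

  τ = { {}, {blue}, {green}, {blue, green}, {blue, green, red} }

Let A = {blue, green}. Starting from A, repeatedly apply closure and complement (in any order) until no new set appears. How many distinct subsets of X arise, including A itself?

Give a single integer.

4

X∖A={red}, int(X∖A)={}, hence cl(A)={blue, green, red}
Orbit (k=closure, c=complement):
  1. A     = {blue, green}
  2. kA    = {blue, green, red}
  3. cA    = {red}
  4. ckA   = {}
(closed under both — stop)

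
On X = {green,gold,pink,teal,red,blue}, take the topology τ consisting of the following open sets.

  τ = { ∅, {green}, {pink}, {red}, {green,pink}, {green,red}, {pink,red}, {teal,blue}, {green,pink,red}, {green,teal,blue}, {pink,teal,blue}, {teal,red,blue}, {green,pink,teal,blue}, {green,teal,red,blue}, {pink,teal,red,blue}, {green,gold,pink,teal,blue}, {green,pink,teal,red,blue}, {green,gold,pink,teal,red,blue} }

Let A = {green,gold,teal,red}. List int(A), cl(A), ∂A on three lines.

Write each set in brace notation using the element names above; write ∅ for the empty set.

U open, U⊆A: ∅, {green}, {red}, {green,red}. int(A) = ⋃ = {green,red}
X∖A={pink,blue}, int(X∖A)={pink}, hence cl(A)={green,gold,teal,red,blue}
∂A: remove int from cl → {gold,teal,blue}

int(A) = {green,red}
cl(A)  = {green,gold,teal,red,blue}
∂A     = {gold,teal,blue}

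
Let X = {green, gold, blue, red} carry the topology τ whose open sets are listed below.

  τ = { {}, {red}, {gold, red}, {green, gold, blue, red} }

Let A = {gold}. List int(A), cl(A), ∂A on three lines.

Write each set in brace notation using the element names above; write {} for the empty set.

interior: largest open inside A is {} (from {})
cl via duality: int({green, blue, red}) = {red}, so X∖{red} = {green, gold, blue}
cl∖int = {green, gold, blue}

int(A) = {}
cl(A)  = {green, gold, blue}
∂A     = {green, gold, blue}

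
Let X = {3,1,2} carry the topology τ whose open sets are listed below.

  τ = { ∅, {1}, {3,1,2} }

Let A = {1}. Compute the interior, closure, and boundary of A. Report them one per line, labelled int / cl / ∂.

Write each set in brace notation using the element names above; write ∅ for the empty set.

U open, U⊆A: ∅, {1}. int(A) = ⋃ = {1}
X∖A={3,2}, int(X∖A)=∅, hence cl(A)={3,1,2}
∂A: remove int from cl → {3,2}

int(A) = {1}
cl(A)  = {3,1,2}
∂A     = {3,2}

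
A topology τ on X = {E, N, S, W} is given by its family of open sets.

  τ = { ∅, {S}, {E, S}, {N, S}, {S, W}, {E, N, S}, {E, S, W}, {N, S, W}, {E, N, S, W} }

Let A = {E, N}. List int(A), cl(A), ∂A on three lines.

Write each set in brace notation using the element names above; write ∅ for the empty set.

int(A) = ∅
cl(A)  = {E, N}
∂A     = {E, N}

open subsets of A: ∅; so int(A) = ∅
closure: X∖int(X∖A) = X∖{S, W} = {E, N}
∂A = {E, N} minus ∅ = {E, N}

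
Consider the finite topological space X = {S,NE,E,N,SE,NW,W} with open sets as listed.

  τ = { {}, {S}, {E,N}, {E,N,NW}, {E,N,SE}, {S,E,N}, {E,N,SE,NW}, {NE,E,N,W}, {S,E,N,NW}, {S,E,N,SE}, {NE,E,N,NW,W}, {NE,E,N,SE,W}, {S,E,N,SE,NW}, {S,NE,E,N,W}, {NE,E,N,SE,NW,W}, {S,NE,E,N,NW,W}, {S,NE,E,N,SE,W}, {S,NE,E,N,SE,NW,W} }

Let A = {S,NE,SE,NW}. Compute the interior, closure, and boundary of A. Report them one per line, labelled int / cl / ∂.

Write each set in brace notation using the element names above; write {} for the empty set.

int(A) = {S}
cl(A)  = {S,NE,SE,NW,W}
∂A     = {NE,SE,NW,W}

interior: largest open inside A is {S} (from {}, {S})
cl via duality: int({E,N,W}) = {E,N}, so X∖{E,N} = {S,NE,SE,NW,W}
cl∖int = {NE,SE,NW,W}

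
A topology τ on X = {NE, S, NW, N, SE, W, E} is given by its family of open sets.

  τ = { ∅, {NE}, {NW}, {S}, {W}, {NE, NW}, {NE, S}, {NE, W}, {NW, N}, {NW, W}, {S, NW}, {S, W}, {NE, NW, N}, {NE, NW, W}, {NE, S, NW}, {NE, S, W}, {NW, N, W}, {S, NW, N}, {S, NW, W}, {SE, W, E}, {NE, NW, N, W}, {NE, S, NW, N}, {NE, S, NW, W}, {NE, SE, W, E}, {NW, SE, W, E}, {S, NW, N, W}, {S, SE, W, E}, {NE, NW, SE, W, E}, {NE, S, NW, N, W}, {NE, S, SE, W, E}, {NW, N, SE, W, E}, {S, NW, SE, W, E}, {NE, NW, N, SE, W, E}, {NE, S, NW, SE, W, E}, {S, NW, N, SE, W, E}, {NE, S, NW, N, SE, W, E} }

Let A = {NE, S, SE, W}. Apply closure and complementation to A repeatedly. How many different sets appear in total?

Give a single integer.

6

complement {NW, N, E}; its interior {NW, N}; cl(A) = X∖{NW, N} = {NE, S, SE, W, E}
With k = closure, c = complement:
  1. A     = {NE, S, SE, W}
  2. kA    = {NE, S, SE, W, E}
  3. cA    = {NW, N, E}
  4. ckA   = {NW, N}
  5. kcA   = {NW, N, SE, E}
  6. ckcA  = {NE, S, W}
k, c of each give nothing new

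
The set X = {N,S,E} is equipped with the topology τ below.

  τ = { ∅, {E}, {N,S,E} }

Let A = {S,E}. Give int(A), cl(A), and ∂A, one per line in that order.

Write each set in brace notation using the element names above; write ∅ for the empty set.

int(A) = {E}
cl(A)  = {N,S,E}
∂A     = {N,S}

opens ⊆ A: ∅, {E}; union → int = {E}
complement {N}; its interior ∅; cl(A) = X∖∅ = {N,S,E}
boundary = {N,S,E} ∖ {E} = {N,S}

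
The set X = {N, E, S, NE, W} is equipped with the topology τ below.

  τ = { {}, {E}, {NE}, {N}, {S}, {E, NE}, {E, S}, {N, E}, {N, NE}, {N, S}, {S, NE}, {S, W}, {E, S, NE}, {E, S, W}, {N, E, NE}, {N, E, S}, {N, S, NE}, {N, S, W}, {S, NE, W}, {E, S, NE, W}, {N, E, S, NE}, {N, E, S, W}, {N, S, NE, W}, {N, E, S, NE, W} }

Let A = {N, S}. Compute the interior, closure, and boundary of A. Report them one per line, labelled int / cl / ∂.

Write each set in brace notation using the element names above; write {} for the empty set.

int(A) = {N, S}
cl(A)  = {N, S, W}
∂A     = {W}

open subsets of A: {}, {N}, {S}, {N, S}; so int(A) = {N, S}
closure: X∖int(X∖A) = X∖{E, NE} = {N, S, W}
∂A = {N, S, W} minus {N, S} = {W}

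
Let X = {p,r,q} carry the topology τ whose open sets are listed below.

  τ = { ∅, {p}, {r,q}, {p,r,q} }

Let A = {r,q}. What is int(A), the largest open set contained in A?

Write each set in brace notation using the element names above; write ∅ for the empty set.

interior: largest open inside A is {r,q} (from ∅, {r,q})

{r,q}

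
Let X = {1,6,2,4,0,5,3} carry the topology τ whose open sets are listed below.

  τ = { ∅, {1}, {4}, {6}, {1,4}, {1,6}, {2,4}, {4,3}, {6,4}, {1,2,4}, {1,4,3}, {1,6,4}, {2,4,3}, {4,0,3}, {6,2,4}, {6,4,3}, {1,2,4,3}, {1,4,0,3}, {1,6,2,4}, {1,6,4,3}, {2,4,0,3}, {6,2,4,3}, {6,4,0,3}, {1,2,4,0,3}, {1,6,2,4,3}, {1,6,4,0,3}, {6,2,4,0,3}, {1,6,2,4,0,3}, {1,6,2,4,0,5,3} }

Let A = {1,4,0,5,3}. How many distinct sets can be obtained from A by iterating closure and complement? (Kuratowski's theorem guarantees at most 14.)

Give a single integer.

8

X∖A={6,2}, int(X∖A)={6}, hence cl(A)={1,2,4,0,5,3}
Orbit (k=closure, c=complement):
  1. A     = {1,4,0,5,3}
  2. kA    = {1,2,4,0,5,3}
  3. cA    = {6,2}
  4. ckA   = {6}
  5. kcA   = {6,2,5}
  6. kckA  = {6,5}
  7. ckcA  = {1,4,0,3}
  8. ckckA = {1,2,4,0,3}
(closed under both — stop)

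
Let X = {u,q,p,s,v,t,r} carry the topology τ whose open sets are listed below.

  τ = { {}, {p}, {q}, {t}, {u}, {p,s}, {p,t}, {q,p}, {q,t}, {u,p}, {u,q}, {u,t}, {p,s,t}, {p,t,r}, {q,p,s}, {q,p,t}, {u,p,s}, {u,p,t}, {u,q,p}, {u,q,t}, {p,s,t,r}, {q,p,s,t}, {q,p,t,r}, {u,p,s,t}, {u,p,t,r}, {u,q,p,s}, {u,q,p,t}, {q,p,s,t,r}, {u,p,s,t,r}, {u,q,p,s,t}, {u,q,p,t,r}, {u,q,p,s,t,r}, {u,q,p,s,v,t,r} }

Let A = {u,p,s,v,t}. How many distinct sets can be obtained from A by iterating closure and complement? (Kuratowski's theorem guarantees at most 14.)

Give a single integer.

complement {q,r}; its interior {q}; cl(A) = X∖{q} = {u,p,s,v,t,r}
With k = closure, c = complement:
  1. A     = {u,p,s,v,t}
  2. kA    = {u,p,s,v,t,r}
  3. cA    = {q,r}
  4. ckA   = {q}
  5. kcA   = {q,v,r}
  6. kckA  = {q,v}
  7. ckcA  = {u,p,s,t}
  8. ckckA = {u,p,s,t,r}
k, c of each give nothing new

8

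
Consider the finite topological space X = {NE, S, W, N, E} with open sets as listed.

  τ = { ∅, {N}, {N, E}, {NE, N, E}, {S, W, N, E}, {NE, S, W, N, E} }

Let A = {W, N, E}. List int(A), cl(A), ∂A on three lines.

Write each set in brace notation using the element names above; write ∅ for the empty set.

int(A) = {N, E}
cl(A)  = {NE, S, W, N, E}
∂A     = {NE, S, W}

open subsets of A: ∅, {N}, {N, E}; so int(A) = {N, E}
closure: X∖int(X∖A) = X∖∅ = {NE, S, W, N, E}
∂A = {NE, S, W, N, E} minus {N, E} = {NE, S, W}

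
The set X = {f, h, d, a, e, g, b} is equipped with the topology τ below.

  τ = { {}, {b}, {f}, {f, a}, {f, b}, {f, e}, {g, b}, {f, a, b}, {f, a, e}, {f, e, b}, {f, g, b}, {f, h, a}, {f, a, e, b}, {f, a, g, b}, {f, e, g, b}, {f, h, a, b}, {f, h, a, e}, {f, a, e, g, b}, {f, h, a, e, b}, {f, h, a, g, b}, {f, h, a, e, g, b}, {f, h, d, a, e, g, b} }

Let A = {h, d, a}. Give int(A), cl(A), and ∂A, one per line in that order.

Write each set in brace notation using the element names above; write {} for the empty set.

int(A) = {}
cl(A)  = {h, d, a}
∂A     = {h, d, a}

interior: largest open inside A is {} (from {})
cl via duality: int({f, e, g, b}) = {f, e, g, b}, so X∖{f, e, g, b} = {h, d, a}
cl∖int = {h, d, a}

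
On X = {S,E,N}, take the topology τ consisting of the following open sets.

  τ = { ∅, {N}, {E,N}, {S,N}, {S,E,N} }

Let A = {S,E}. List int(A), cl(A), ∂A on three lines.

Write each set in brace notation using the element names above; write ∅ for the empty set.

int(A) = ∅
cl(A)  = {S,E}
∂A     = {S,E}

opens ⊆ A: ∅; union → int = ∅
complement {N}; its interior {N}; cl(A) = X∖{N} = {S,E}
boundary = {S,E} ∖ ∅ = {S,E}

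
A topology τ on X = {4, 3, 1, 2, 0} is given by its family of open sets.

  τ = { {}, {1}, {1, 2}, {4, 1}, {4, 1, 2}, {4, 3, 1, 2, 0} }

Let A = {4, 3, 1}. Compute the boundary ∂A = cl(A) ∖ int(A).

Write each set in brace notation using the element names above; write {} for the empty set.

U open, U⊆A: {}, {1}, {4, 1}. int(A) = ⋃ = {4, 1}
X∖A={2, 0}, int(X∖A)={}, hence cl(A)={4, 3, 1, 2, 0}
∂A: remove int from cl → {3, 2, 0}

{3, 2, 0}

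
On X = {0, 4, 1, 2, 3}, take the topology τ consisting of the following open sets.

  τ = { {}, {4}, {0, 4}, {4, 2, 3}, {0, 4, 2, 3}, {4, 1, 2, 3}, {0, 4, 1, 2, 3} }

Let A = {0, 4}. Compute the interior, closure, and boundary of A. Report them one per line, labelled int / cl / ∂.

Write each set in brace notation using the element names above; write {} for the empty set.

open subsets of A: {}, {4}, {0, 4}; so int(A) = {0, 4}
closure: X∖int(X∖A) = X∖{} = {0, 4, 1, 2, 3}
∂A = {0, 4, 1, 2, 3} minus {0, 4} = {1, 2, 3}

int(A) = {0, 4}
cl(A)  = {0, 4, 1, 2, 3}
∂A     = {1, 2, 3}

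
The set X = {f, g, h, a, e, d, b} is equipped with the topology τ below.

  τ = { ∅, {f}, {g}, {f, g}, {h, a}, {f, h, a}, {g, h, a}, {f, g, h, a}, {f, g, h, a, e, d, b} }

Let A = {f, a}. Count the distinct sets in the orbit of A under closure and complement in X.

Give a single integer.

complement {g, h, e, d, b}; its interior {g}; cl(A) = X∖{g} = {f, h, a, e, d, b}
With k = closure, c = complement:
  1. A     = {f, a}
  2. kA    = {f, h, a, e, d, b}
  3. cA    = {g, h, e, d, b}
  4. ckA   = {g}
  5. kcA   = {g, h, a, e, d, b}
  6. kckA  = {g, e, d, b}
  7. ckcA  = {f}
  8. ckckA = {f, h, a}
  9. kckcA = {f, e, d, b}
  10. ckckcA = {g, h, a}
k, c of each give nothing new

10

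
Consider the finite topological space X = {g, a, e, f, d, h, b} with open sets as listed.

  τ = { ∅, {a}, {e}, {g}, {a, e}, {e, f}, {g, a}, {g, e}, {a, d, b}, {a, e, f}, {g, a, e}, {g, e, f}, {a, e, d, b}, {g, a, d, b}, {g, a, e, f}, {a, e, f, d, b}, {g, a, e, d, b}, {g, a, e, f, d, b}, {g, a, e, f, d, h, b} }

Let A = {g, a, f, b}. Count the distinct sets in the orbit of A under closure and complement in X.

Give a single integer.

X∖A={e, d, h}, int(X∖A)={e}, hence cl(A)={g, a, f, d, h, b}
Orbit (k=closure, c=complement):
  1. A     = {g, a, f, b}
  2. kA    = {g, a, f, d, h, b}
  3. cA    = {e, d, h}
  4. ckA   = {e}
  5. kcA   = {e, f, d, h, b}
  6. kckA  = {e, f, h}
  7. ckcA  = {g, a}
  8. ckckA = {g, a, d, b}
  9. kckcA = {g, a, d, h, b}
  10. ckckcA = {e, f}
(closed under both — stop)

10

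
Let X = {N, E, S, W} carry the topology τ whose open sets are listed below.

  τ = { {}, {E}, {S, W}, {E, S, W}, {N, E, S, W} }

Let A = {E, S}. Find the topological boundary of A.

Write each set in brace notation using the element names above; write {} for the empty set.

{N, S, W}

U open, U⊆A: {}, {E}. int(A) = ⋃ = {E}
X∖A={N, W}, int(X∖A)={}, hence cl(A)={N, E, S, W}
∂A: remove int from cl → {N, S, W}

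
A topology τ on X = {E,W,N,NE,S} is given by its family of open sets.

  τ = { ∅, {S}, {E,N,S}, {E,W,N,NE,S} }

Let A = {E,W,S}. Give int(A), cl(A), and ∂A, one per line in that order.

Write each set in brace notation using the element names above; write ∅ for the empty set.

open subsets of A: ∅, {S}; so int(A) = {S}
closure: X∖int(X∖A) = X∖∅ = {E,W,N,NE,S}
∂A = {E,W,N,NE,S} minus {S} = {E,W,N,NE}

int(A) = {S}
cl(A)  = {E,W,N,NE,S}
∂A     = {E,W,N,NE}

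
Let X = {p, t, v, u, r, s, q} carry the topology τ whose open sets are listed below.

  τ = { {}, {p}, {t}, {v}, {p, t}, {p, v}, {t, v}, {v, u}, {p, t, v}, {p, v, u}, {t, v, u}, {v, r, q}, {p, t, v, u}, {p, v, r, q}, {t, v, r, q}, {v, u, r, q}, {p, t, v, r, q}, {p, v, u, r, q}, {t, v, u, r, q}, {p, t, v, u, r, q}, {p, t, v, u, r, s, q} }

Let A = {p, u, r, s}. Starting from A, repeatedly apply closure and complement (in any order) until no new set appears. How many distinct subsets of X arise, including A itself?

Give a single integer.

8

closure: X∖int(X∖A) = X∖{t, v} = {p, u, r, s, q}
Let k=closure and c=complement:
  1. A     = {p, u, r, s}
  2. kA    = {p, u, r, s, q}
  3. cA    = {t, v, q}
  4. ckA   = {t, v}
  5. kcA   = {t, v, u, r, s, q}
  6. ckcA  = {p}
  7. kckcA = {p, s}
  8. ckckcA = {t, v, u, r, q}
— saturated at 8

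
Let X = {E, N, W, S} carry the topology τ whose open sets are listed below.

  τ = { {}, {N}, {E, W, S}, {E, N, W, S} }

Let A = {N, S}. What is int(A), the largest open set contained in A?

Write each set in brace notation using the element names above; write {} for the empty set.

U open, U⊆A: {}, {N}. int(A) = ⋃ = {N}

{N}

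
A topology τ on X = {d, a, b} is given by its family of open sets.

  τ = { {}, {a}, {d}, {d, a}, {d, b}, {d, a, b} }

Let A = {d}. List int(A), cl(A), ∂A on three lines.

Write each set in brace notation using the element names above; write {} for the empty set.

open subsets of A: {}, {d}; so int(A) = {d}
closure: X∖int(X∖A) = X∖{a} = {d, b}
∂A = {d, b} minus {d} = {b}

int(A) = {d}
cl(A)  = {d, b}
∂A     = {b}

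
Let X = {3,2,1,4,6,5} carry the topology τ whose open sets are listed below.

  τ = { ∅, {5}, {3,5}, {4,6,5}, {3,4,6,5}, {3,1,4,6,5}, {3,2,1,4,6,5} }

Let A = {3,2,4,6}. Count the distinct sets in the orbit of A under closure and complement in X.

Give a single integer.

6

closure: X∖int(X∖A) = X∖{5} = {3,2,1,4,6}
Let k=closure and c=complement:
  1. A     = {3,2,4,6}
  2. kA    = {3,2,1,4,6}
  3. cA    = {1,5}
  4. ckA   = {5}
  5. kcA   = {3,2,1,4,6,5}
  6. ckcA  = ∅
— saturated at 6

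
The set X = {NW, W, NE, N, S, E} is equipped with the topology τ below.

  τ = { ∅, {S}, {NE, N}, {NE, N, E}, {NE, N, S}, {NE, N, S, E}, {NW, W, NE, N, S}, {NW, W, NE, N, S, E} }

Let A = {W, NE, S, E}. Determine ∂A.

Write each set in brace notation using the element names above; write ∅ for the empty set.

opens ⊆ A: ∅, {S}; union → int = {S}
complement {NW, N}; its interior ∅; cl(A) = X∖∅ = {NW, W, NE, N, S, E}
boundary = {NW, W, NE, N, S, E} ∖ {S} = {NW, W, NE, N, E}

{NW, W, NE, N, E}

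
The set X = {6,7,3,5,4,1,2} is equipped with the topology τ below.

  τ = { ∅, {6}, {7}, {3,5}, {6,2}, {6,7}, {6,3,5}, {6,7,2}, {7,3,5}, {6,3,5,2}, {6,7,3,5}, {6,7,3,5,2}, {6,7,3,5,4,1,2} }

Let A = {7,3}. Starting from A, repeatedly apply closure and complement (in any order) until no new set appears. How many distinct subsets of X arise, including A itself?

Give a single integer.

10

cl via duality: int({6,5,4,1,2}) = {6,2}, so X∖{6,2} = {7,3,5,4,1}
Write k for closure, c for complement:
  1. A     = {7,3}
  2. kA    = {7,3,5,4,1}
  3. cA    = {6,5,4,1,2}
  4. ckA   = {6,2}
  5. kcA   = {6,3,5,4,1,2}
  6. kckA  = {6,4,1,2}
  7. ckcA  = {7}
  8. ckckA = {7,3,5}
  9. kckcA = {7,4,1}
  10. ckckcA = {6,3,5,2}
applying k or c yields no new set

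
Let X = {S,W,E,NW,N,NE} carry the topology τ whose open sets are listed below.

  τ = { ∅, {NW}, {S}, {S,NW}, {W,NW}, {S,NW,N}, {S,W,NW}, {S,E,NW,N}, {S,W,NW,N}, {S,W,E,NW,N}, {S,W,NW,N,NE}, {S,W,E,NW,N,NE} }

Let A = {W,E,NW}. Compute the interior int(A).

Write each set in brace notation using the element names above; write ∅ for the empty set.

interior: largest open inside A is {W,NW} (from ∅, {NW}, {W,NW})

{W,NW}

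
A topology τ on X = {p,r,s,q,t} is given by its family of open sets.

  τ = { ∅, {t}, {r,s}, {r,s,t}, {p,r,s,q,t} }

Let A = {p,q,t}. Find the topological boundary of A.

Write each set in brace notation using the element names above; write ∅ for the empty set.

{p,q}

open subsets of A: ∅, {t}; so int(A) = {t}
closure: X∖int(X∖A) = X∖{r,s} = {p,q,t}
∂A = {p,q,t} minus {t} = {p,q}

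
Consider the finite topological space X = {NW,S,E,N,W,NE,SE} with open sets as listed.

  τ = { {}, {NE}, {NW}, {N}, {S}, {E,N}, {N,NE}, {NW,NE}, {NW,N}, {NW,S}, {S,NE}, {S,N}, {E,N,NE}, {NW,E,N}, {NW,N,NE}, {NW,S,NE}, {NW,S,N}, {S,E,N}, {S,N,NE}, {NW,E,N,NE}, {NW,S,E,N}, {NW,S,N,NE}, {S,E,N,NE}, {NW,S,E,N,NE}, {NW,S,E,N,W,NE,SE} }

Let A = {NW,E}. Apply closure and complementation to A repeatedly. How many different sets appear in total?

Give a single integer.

complement {S,N,W,NE,SE}; its interior {S,N,NE}; cl(A) = X∖{S,N,NE} = {NW,E,W,SE}
With k = closure, c = complement:
  1. A     = {NW,E}
  2. kA    = {NW,E,W,SE}
  3. cA    = {S,N,W,NE,SE}
  4. ckA   = {S,N,NE}
  5. kcA   = {S,E,N,W,NE,SE}
  6. ckcA  = {NW}
  7. kckcA = {NW,W,SE}
  8. ckckcA = {S,E,N,NE}
k, c of each give nothing new

8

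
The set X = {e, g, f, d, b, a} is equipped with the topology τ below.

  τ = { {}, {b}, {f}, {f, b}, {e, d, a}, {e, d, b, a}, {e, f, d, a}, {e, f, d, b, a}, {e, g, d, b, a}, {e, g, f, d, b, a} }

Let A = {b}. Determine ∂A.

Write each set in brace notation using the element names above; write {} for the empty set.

interior: largest open inside A is {b} (from {}, {b})
cl via duality: int({e, g, f, d, a}) = {e, f, d, a}, so X∖{e, f, d, a} = {g, b}
cl∖int = {g}

{g}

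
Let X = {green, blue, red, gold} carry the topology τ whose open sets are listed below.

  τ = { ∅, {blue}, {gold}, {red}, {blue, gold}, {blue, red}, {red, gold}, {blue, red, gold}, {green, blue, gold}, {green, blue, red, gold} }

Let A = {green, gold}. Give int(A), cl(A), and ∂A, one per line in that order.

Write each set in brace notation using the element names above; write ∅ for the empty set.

open subsets of A: ∅, {gold}; so int(A) = {gold}
closure: X∖int(X∖A) = X∖{blue, red} = {green, gold}
∂A = {green, gold} minus {gold} = {green}

int(A) = {gold}
cl(A)  = {green, gold}
∂A     = {green}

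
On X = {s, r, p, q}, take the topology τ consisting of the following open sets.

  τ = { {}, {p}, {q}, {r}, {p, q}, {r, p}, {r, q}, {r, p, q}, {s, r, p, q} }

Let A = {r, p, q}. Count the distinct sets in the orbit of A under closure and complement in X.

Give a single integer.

4

X∖A={s}, int(X∖A)={}, hence cl(A)={s, r, p, q}
Orbit (k=closure, c=complement):
  1. A     = {r, p, q}
  2. kA    = {s, r, p, q}
  3. cA    = {s}
  4. ckA   = {}
(closed under both — stop)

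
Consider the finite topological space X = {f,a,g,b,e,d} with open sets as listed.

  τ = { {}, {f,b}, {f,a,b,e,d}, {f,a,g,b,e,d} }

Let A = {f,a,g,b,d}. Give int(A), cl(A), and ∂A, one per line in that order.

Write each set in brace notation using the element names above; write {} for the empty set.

int(A) = {f,b}
cl(A)  = {f,a,g,b,e,d}
∂A     = {a,g,e,d}

opens ⊆ A: {}, {f,b}; union → int = {f,b}
complement {e}; its interior {}; cl(A) = X∖{} = {f,a,g,b,e,d}
boundary = {f,a,g,b,e,d} ∖ {f,b} = {a,g,e,d}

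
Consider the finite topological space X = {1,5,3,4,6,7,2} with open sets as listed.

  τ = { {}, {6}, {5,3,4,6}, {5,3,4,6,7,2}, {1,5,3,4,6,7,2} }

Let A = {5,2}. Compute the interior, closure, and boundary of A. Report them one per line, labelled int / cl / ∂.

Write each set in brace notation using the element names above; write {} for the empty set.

opens ⊆ A: {}; union → int = {}
complement {1,3,4,6,7}; its interior {6}; cl(A) = X∖{6} = {1,5,3,4,7,2}
boundary = {1,5,3,4,7,2} ∖ {} = {1,5,3,4,7,2}

int(A) = {}
cl(A)  = {1,5,3,4,7,2}
∂A     = {1,5,3,4,7,2}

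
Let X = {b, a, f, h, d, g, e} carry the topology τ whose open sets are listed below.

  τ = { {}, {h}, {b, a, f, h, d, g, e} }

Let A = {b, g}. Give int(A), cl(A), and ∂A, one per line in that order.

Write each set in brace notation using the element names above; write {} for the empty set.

interior: largest open inside A is {} (from {})
cl via duality: int({a, f, h, d, e}) = {h}, so X∖{h} = {b, a, f, d, g, e}
cl∖int = {b, a, f, d, g, e}

int(A) = {}
cl(A)  = {b, a, f, d, g, e}
∂A     = {b, a, f, d, g, e}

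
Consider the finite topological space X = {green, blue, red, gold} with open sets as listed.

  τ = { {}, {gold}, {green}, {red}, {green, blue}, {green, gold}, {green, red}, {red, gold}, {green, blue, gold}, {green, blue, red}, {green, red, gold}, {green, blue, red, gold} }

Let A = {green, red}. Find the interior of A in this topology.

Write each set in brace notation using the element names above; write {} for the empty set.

open subsets of A: {}, {red}, {green}, {green, red}; so int(A) = {green, red}

{green, red}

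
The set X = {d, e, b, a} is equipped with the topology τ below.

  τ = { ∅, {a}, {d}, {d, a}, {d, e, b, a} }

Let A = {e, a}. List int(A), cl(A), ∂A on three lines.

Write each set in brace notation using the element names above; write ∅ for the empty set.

int(A) = {a}
cl(A)  = {e, b, a}
∂A     = {e, b}

interior: largest open inside A is {a} (from ∅, {a})
cl via duality: int({d, b}) = {d}, so X∖{d} = {e, b, a}
cl∖int = {e, b}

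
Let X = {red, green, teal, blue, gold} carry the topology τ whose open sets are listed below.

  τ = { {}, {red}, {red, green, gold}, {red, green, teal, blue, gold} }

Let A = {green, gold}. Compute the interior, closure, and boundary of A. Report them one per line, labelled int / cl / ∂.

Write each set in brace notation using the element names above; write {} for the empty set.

int(A) = {}
cl(A)  = {green, teal, blue, gold}
∂A     = {green, teal, blue, gold}

opens ⊆ A: {}; union → int = {}
complement {red, teal, blue}; its interior {red}; cl(A) = X∖{red} = {green, teal, blue, gold}
boundary = {green, teal, blue, gold} ∖ {} = {green, teal, blue, gold}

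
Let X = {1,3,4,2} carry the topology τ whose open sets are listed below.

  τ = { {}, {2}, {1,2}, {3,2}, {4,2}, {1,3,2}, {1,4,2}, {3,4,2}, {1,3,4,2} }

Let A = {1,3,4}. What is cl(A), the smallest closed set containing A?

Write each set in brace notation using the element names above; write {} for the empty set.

X∖A={2}, int(X∖A)={2}, hence cl(A)={1,3,4}

{1,3,4}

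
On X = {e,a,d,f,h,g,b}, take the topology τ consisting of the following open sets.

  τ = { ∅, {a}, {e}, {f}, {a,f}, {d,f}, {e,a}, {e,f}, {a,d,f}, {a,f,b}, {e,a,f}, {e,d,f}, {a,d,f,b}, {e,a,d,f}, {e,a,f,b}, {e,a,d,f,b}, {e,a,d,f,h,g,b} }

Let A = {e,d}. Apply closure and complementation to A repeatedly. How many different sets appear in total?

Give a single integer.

X∖A={a,f,h,g,b}, int(X∖A)={a,f,b}, hence cl(A)={e,d,h,g}
Orbit (k=closure, c=complement):
  1. A     = {e,d}
  2. kA    = {e,d,h,g}
  3. cA    = {a,f,h,g,b}
  4. ckA   = {a,f,b}
  5. kcA   = {a,d,f,h,g,b}
  6. ckcA  = {e}
  7. kckcA = {e,h,g}
  8. ckckcA = {a,d,f,b}
(closed under both — stop)

8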